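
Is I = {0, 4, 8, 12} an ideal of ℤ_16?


Check ideal conditions for I = {0, 4, 8, 12} in ℤ_16:
(1) I is an additive subgroup? Yes
(2) For r ∈ ℤ_16 and a ∈ I: r·a ∈ I? Yes

Yes, I is an ideal of ℤ_16


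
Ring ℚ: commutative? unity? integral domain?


ℚ is a field: commutative, has unity, every nonzero element is a unit (hence an integral domain)
Commutative: Yes
Integral domain: Yes
Has unity: Yes

ℚ: Commutative=Yes, Unity=Yes


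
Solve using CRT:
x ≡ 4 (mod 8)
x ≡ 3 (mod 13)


m₁ = 8, m₂ = 13, gcd = 1, so CRT applies. M = m₁·m₂ = 104
Let M₁ = M/m₁ = 13, M₂ = M/m₂ = 8
Find y₁ ≡ M₁⁻¹ (mod m₁): 13⁻¹ ≡ 5 (mod 8)
Find y₂ ≡ M₂⁻¹ (mod m₂): 8⁻¹ ≡ 5 (mod 13)
x = a₁·M₁·y₁ + a₂·M₂·y₂ = 4·13·5 + 3·8·5 = 380
Reduce mod 104: x ≡ 68
Check: 68 mod 8 = 4 ✓, 68 mod 13 = 3 ✓

x ≡ 68 (mod 104)


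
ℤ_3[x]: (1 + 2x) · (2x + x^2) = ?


Expand and collect like terms; reduce coefficients mod 3:
x^0: 1·0 = 0 ≡ 0 (mod 3)
x^1: 1·2 + 2·0 = 2 ≡ 2 (mod 3)
x^2: 1·1 + 2·2 = 5 ≡ 2 (mod 3)
x^3: 2·1 = 2 ≡ 2 (mod 3)
Result: 2x + 2x^2 + 2x^3

f · g = 2x + 2x^2 + 2x^3


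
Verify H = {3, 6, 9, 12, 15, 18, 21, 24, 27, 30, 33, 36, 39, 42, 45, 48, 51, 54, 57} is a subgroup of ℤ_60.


Subgroup test for H = {3, 6, 9, 12, 15, 18, 21, 24, 27, 30, 33, 36, 39, 42, 45, 48, 51, 54, 57} in (ℤ_60, +):
(1) 0 ∈ H? No
(2) Closure: for all a,b ∈ H, (a+b) mod 60 ∈ H? No  [counterexample: 3 + 57 = 0 ∉ H]
(3) Inverses: for all a ∈ H, -a mod 60 ∈ H? Yes

No, H is not a subgroup of ℤ_60


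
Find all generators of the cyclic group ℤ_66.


g generates ℤ_n iff gcd(g,n) = 1
Prime factors of 66: 2, 3, 11
Generators are g ∈ {1,...,65} not divisible by any of these primes.
Generators: {1, 5, 7, 13, 17, 19, 23, 25, 29, 31, 35, 37, 41, 43, 47, 49, 53, 59, 61, 65}
Number of generators = φ(66) = 20

Generators of ℤ_66 = {1, 5, 7, 13, 17, 19, 23, 25, 29, 31, 35, 37, 41, 43, 47, 49, 53, 59, 61, 65}


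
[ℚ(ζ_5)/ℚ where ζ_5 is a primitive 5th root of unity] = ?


[ℚ(ζ_n):ℚ] = deg Φ_n(x) = φ(n). Here φ(5) = 4

[ℚ(ζ_5)/ℚ where ζ_5 is a primitive 5th root of unity] = 4


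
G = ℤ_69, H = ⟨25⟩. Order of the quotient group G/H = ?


|⟨25⟩| = n / gcd(25, 69) = 69 / 1 = 69
H is normal (ℤ_69 is abelian).
|G/H| = |G| / |H| = 69 / 69 = 1

|G/H| = 1


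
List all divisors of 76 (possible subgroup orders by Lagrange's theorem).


Lagrange's theorem: |H| divides |G|
|G| = 76
Divisors of 76: 1, 2, 4, 19, 38, 76

Possible subgroup orders: {1, 2, 4, 19, 38, 76}


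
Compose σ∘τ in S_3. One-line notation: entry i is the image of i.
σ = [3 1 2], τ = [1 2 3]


σ∘τ: apply τ first, then σ
1 →τ 1 →σ 3
2 →τ 2 →σ 1
3 →τ 3 →σ 2

σ∘τ = [3 1 2]


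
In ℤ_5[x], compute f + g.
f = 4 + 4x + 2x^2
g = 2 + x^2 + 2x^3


Add coefficients mod 5:
x^0: 4 + 2 = 1 (mod 5)
x^1: 4 + 0 = 4 (mod 5)
x^2: 2 + 1 = 3 (mod 5)
x^3: 0 + 2 = 2 (mod 5)
Result: 1 + 4x + 3x^2 + 2x^3

f + g = 1 + 4x + 3x^2 + 2x^3


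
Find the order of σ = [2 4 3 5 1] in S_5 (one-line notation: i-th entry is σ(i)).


Cycle decomposition: (1 2 4 5)
Cycle lengths: 4
Order = lcm(4) = 4

ord(σ) = 4


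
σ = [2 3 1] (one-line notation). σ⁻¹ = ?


To find σ⁻¹, swap domain and range:
σ(1) = 2 → σ⁻¹(2) = 1
σ(2) = 3 → σ⁻¹(3) = 2
σ(3) = 1 → σ⁻¹(1) = 3

σ⁻¹ = [3 1 2]


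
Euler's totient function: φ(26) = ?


φ(n) = count of k ∈ {1,...,n} with gcd(k,n)=1
Coprimes to 26: {1, 3, 5, 7, 9, 11, 15, 17, 19, 21, 23, 25}
Count: 12

φ(26) = 12


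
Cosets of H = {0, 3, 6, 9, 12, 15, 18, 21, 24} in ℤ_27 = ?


H = {0, 3, 6, 9, 12, 15, 18, 21, 24}, |H| = 9
Number of cosets = |G|/|H| = 27/9 = 3
0 + H = {0, 3, 6, 9, 12, 15, 18, 21, 24}
1 + H = {1, 4, 7, 10, 13, 16, 19, 22, 25}
2 + H = {2, 5, 8, 11, 14, 17, 20, 23, 26}

Cosets: 0+H={0,3,6,9,12,15,18,21,24}; 1+H={1,4,7,10,13,16,19,22,25}; 2+H={2,5,8,11,14,17,20,23,26}


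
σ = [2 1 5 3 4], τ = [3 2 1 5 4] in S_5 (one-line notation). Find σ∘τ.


σ∘τ: apply τ first, then σ
1 →τ 3 →σ 5
2 →τ 2 →σ 1
3 →τ 1 →σ 2
4 →τ 5 →σ 4
5 →τ 4 →σ 3

σ∘τ = [5 1 2 4 3]


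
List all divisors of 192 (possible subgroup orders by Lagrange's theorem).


Lagrange's theorem: |H| divides |G|
|G| = 192
Divisors of 192: 1, 2, 3, 4, 6, 8, 12, 16, 24, 32, 48, 64, 96, 192

Possible subgroup orders: {1, 2, 3, 4, 6, 8, 12, 16, 24, 32, 48, 64, 96, 192}


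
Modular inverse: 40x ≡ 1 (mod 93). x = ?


Use the extended Euclidean algorithm to write 1 = 40·s + 93·t; then s mod 93 is the inverse.
Euclidean algorithm:
  40 = 0·93 + 40
  93 = 2·40 + 13
  40 = 3·13 + 1
  13 = 13·1 + 0
gcd(40,93) = 1
Back-substitution gives: 40·(7) + 93·(-3) = 1
So 40⁻¹ ≡ 7 ≡ 7 (mod 93)
Check: 40 × 7 = 280 ≡ 1 (mod 93) ✓

40⁻¹ ≡ 7 (mod 93)


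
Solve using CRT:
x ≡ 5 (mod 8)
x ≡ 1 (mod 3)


m₁ = 8, m₂ = 3, gcd = 1, so CRT applies. M = m₁·m₂ = 24
Let M₁ = M/m₁ = 3, M₂ = M/m₂ = 8
Find y₁ ≡ M₁⁻¹ (mod m₁): 3⁻¹ ≡ 3 (mod 8)
Find y₂ ≡ M₂⁻¹ (mod m₂): 8⁻¹ ≡ 2 (mod 3)
x = a₁·M₁·y₁ + a₂·M₂·y₂ = 5·3·3 + 1·8·2 = 61
Reduce mod 24: x ≡ 13
Check: 13 mod 8 = 5 ✓, 13 mod 3 = 1 ✓

x ≡ 13 (mod 24)


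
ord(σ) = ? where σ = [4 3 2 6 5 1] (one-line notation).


Cycle decomposition: (1 4 6) (2 3)
Cycle lengths: 3, 2
Order = lcm(3, 2) = 6

ord(σ) = 6


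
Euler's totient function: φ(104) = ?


Factor n: 104 = 2^3 × 13
φ(n) = n · ∏(1 - 1/p) over distinct primes p | n
φ(104) = 104 · (1 - 1/2) · (1 - 1/13) = 48

φ(104) = 48


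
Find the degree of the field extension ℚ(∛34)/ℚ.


∛34 has minimal polynomial x³ - 34 (irreducible over ℚ since 34 is not a perfect cube)

[ℚ(∛34)/ℚ] = 3


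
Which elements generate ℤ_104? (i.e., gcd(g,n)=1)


g generates ℤ_n iff gcd(g,n) = 1
Prime factors of 104: 2, 13
Generators are g ∈ {1,...,103} not divisible by any of these primes.
Generators: {1, 3, 5, 7, 9, 11, 15, 17, 19, 21, 23, 25, 27, 29, 31, 33, 35, 37, 41, 43, 45, 47, 49, 51, 53, 55, 57, 59, 61, 63, 67, 69, 71, 73, 75, 77, 79, 81, 83, 85, 87, 89, 93, 95, 97, 99, 101, 103}
Number of generators = φ(104) = 48

Generators of ℤ_104 = {1, 3, 5, 7, 9, 11, 15, 17, 19, 21, 23, 25, 27, 29, 31, 33, 35, 37, 41, 43, 45, 47, 49, 51, 53, 55, 57, 59, 61, 63, 67, 69, 71, 73, 75, 77, 79, 81, 83, 85, 87, 89, 93, 95, 97, 99, 101, 103}


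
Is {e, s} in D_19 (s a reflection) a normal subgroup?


H = {e, s} in D_19 (s a reflection)
r·s·r⁻¹ = sr⁻² ≠ s for n ≥ 3, so {e, s} is not closed under conjugation

No, not a normal subgroup


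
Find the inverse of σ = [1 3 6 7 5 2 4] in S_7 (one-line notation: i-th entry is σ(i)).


To find σ⁻¹, swap domain and range:
σ(1) = 1 → σ⁻¹(1) = 1
σ(2) = 3 → σ⁻¹(3) = 2
σ(3) = 6 → σ⁻¹(6) = 3
σ(4) = 7 → σ⁻¹(7) = 4
σ(5) = 5 → σ⁻¹(5) = 5
σ(6) = 2 → σ⁻¹(2) = 6
σ(7) = 4 → σ⁻¹(4) = 7

σ⁻¹ = [1 6 2 7 5 3 4]


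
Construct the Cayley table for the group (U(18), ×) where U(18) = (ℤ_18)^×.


Elements: {1, 5, 7, 11, 13, 17}
Operation: multiplication mod 18
Entry (a, b) = (a × b) mod 18

Cayley table:
   |  1 |  5 |  7 | 11 | 13 | 17
 1 |  1 |  5 |  7 | 11 | 13 | 17
 5 |  5 |  7 | 17 |  1 | 11 | 13
 7 |  7 | 17 | 13 |  5 |  1 | 11
11 | 11 |  1 |  5 | 13 | 17 |  7
13 | 13 | 11 |  1 | 17 |  7 |  5
17 | 17 | 13 | 11 |  7 |  5 |  1


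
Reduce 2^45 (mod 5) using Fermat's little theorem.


Fermat's little theorem: if p is prime and gcd(a,p)=1, then a^(p-1) ≡ 1 (mod p)
p = 5 is prime, gcd(2,5) = 1
Reduce exponent: 45 mod 4 = 1
So 2^45 ≡ 2^1 (mod 5)
2^1 mod 5 = 2

2^45 ≡ 2 (mod 5)


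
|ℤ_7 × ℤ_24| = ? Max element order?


|ℤ_7 × ℤ_24| = 7 × 24 = 168
Max element order = lcm(7,24) = 168
Cyclic? Yes (gcd=1)

|ℤ_7×ℤ_24| = 168, max element order = 168


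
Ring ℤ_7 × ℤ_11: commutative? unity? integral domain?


Direct product ring; commutative with unity (1,1); but (1,0)·(0,1) = (0,0) gives zero divisors, so not an integral domain
Commutative: Yes
Integral domain: No
Has unity: Yes

ℤ_7 × ℤ_11: Commutative=Yes, Unity=Yes


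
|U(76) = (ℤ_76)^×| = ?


U(n) is the group of units mod n; |U(n)| = φ(n)
|U(76)| = φ(76) = 36

|U(76) = (ℤ_76)^×| = 36


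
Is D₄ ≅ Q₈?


Comparing D₄ and Q₈:
D₄ has 5 elements of order 2; Q₈ has only 1

No, D₄ ≇ Q₈


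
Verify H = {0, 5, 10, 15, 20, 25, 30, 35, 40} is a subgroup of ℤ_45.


Subgroup test for H = {0, 5, 10, 15, 20, 25, 30, 35, 40} in (ℤ_45, +):
(1) 0 ∈ H? Yes
(2) Closure: for all a,b ∈ H, (a+b) mod 45 ∈ H? Yes
(3) Inverses: for all a ∈ H, -a mod 45 ∈ H? Yes

Yes, H is a subgroup of ℤ_45


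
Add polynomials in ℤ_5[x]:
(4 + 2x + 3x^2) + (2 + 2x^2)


Add coefficients mod 5:
x^0: 4 + 2 = 1 (mod 5)
x^1: 2 + 0 = 2 (mod 5)
x^2: 3 + 2 = 0 (mod 5)
Result: 1 + 2x

f + g = 1 + 2x


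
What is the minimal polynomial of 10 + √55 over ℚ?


Let α = 10 + √55. Then α - 10 = √55, so (α - 10)² = 55, giving α² - 20α + 45 = 0. Degree 2 and α ∉ ℚ, so this is the minimal polynomial.

Minimal polynomial: x² - 20x + 45


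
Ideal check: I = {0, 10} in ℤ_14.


Check ideal conditions for I = {0, 10} in ℤ_14:
(1) I is an additive subgroup? No
(2) For r ∈ ℤ_14 and a ∈ I: r·a ∈ I? No  [counterexample: r=2, a=10, r·a mod 14 = 6 ∉ I]

No, I is not an ideal of ℤ_14


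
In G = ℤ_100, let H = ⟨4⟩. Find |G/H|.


|⟨4⟩| = n / gcd(4, 100) = 100 / 4 = 25
H is normal (ℤ_100 is abelian).
|G/H| = |G| / |H| = 100 / 25 = 4

|G/H| = 4


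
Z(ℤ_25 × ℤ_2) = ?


Z(G) = {g ∈ G | gx = xg for all x ∈ G}
Direct product of abelian groups is abelian, so Z(G) = G

Z(ℤ_25 × ℤ_2) = ℤ_25 × ℤ_2


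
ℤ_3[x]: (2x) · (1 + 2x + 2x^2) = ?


Expand and collect like terms; reduce coefficients mod 3:
x^0: 0·1 = 0 ≡ 0 (mod 3)
x^1: 0·2 + 2·1 = 2 ≡ 2 (mod 3)
x^2: 0·2 + 2·2 = 4 ≡ 1 (mod 3)
x^3: 2·2 = 4 ≡ 1 (mod 3)
Result: 2x + x^2 + x^3

f · g = 2x + x^2 + x^3


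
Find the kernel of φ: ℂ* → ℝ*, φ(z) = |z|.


Kernel = preimage of identity
ker(φ) = {z ∈ ℂ* | |z| = 1} = unit circle S¹

ker(φ) = S¹ (unit circle)


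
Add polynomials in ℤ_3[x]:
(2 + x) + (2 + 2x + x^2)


Add coefficients mod 3:
x^0: 2 + 2 = 1 (mod 3)
x^1: 1 + 2 = 0 (mod 3)
x^2: 0 + 1 = 1 (mod 3)
Result: 1 + x^2

f + g = 1 + x^2


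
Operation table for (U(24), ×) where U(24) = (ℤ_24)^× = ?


Elements: {1, 5, 7, 11, 13, 17, 19, 23}
Operation: multiplication mod 24
Entry (a, b) = (a × b) mod 24

Cayley table:
   |  1 |  5 |  7 | 11 | 13 | 17 | 19 | 23
 1 |  1 |  5 |  7 | 11 | 13 | 17 | 19 | 23
 5 |  5 |  1 | 11 |  7 | 17 | 13 | 23 | 19
 7 |  7 | 11 |  1 |  5 | 19 | 23 | 13 | 17
11 | 11 |  7 |  5 |  1 | 23 | 19 | 17 | 13
13 | 13 | 17 | 19 | 23 |  1 |  5 |  7 | 11
17 | 17 | 13 | 23 | 19 |  5 |  1 | 11 |  7
19 | 19 | 23 | 13 | 17 |  7 | 11 |  1 |  5
23 | 23 | 19 | 17 | 13 | 11 |  7 |  5 |  1


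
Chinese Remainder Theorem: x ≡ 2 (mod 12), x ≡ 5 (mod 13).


m₁ = 12, m₂ = 13, gcd = 1, so CRT applies. M = m₁·m₂ = 156
Let M₁ = M/m₁ = 13, M₂ = M/m₂ = 12
Find y₁ ≡ M₁⁻¹ (mod m₁): 13⁻¹ ≡ 1 (mod 12)
Find y₂ ≡ M₂⁻¹ (mod m₂): 12⁻¹ ≡ 12 (mod 13)
x = a₁·M₁·y₁ + a₂·M₂·y₂ = 2·13·1 + 5·12·12 = 746
Reduce mod 156: x ≡ 122
Check: 122 mod 12 = 2 ✓, 122 mod 13 = 5 ✓

x ≡ 122 (mod 156)


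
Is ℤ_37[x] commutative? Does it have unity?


ℤ_37 is a field (n prime), so ℤ_37[x] is a commutative integral domain with unity
Commutative: Yes
Integral domain: Yes
Has unity: Yes

ℤ_37[x]: Commutative=Yes, Unity=Yes


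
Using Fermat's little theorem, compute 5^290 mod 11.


Fermat's little theorem: if p is prime and gcd(a,p)=1, then a^(p-1) ≡ 1 (mod p)
p = 11 is prime, gcd(5,11) = 1
Reduce exponent: 290 mod 10 = 0
So 5^290 ≡ 5^0 (mod 11)
5^0 = 1

5^290 ≡ 1 (mod 11)


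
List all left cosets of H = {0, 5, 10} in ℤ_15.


H = {0, 5, 10}, |H| = 3
Number of cosets = |G|/|H| = 15/3 = 5
0 + H = {0, 5, 10}
1 + H = {1, 6, 11}
2 + H = {2, 7, 12}
3 + H = {3, 8, 13}
4 + H = {4, 9, 14}

Cosets: 0+H={0,5,10}; 1+H={1,6,11}; 2+H={2,7,12}; 3+H={3,8,13}; 4+H={4,9,14}


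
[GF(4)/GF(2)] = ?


GF(4) = GF(2^2), so the extension degree is 2

[GF(4)/GF(2)] = 2


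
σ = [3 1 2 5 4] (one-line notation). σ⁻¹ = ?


To find σ⁻¹, swap domain and range:
σ(1) = 3 → σ⁻¹(3) = 1
σ(2) = 1 → σ⁻¹(1) = 2
σ(3) = 2 → σ⁻¹(2) = 3
σ(4) = 5 → σ⁻¹(5) = 4
σ(5) = 4 → σ⁻¹(4) = 5

σ⁻¹ = [2 3 1 5 4]


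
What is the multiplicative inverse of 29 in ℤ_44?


Use the extended Euclidean algorithm to write 1 = 29·s + 44·t; then s mod 44 is the inverse.
Euclidean algorithm:
  29 = 0·44 + 29
  44 = 1·29 + 15
  29 = 1·15 + 14
  15 = 1·14 + 1
  14 = 14·1 + 0
gcd(29,44) = 1
Back-substitution gives: 29·(-3) + 44·(2) = 1
So 29⁻¹ ≡ -3 ≡ 41 (mod 44)
Check: 29 × 41 = 1189 ≡ 1 (mod 44) ✓

29⁻¹ ≡ 41 (mod 44)


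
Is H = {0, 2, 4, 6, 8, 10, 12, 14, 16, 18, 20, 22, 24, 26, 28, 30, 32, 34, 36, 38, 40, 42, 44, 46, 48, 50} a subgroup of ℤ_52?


Subgroup test for H = {0, 2, 4, 6, 8, 10, 12, 14, 16, 18, 20, 22, 24, 26, 28, 30, 32, 34, 36, 38, 40, 42, 44, 46, 48, 50} in (ℤ_52, +):
(1) 0 ∈ H? Yes
(2) Closure: for all a,b ∈ H, (a+b) mod 52 ∈ H? Yes
(3) Inverses: for all a ∈ H, -a mod 52 ∈ H? Yes

Yes, H is a subgroup of ℤ_52


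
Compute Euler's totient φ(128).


Factor n: 128 = 2^7
φ(n) = n · ∏(1 - 1/p) over distinct primes p | n
φ(128) = 128 · (1 - 1/2) = 64

φ(128) = 64


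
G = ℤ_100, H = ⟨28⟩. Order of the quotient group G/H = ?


|⟨28⟩| = n / gcd(28, 100) = 100 / 4 = 25
H is normal (ℤ_100 is abelian).
|G/H| = |G| / |H| = 100 / 25 = 4

|G/H| = 4


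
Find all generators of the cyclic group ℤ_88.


g generates ℤ_n iff gcd(g,n) = 1
Prime factors of 88: 2, 11
Generators are g ∈ {1,...,87} not divisible by any of these primes.
Generators: {1, 3, 5, 7, 9, 13, 15, 17, 19, 21, 23, 25, 27, 29, 31, 35, 37, 39, 41, 43, 45, 47, 49, 51, 53, 57, 59, 61, 63, 65, 67, 69, 71, 73, 75, 79, 81, 83, 85, 87}
Number of generators = φ(88) = 40

Generators of ℤ_88 = {1, 3, 5, 7, 9, 13, 15, 17, 19, 21, 23, 25, 27, 29, 31, 35, 37, 39, 41, 43, 45, 47, 49, 51, 53, 57, 59, 61, 63, 65, 67, 69, 71, 73, 75, 79, 81, 83, 85, 87}


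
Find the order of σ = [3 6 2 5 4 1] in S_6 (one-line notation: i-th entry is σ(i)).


Cycle decomposition: (1 3 2 6) (4 5)
Cycle lengths: 4, 2
Order = lcm(4, 2) = 4

ord(σ) = 4


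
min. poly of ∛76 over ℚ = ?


∛76 satisfies x³ - 76 = 0, irreducible over ℚ (no rational root; 76 is not a perfect cube)

Minimal polynomial: x³ - 76


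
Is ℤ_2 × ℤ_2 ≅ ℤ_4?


Comparing ℤ_2 × ℤ_2 and ℤ_4:
gcd(2,2) = 2 ≠ 1. Max element order in ℤ_2×ℤ_2 is lcm(2,2) = 2 < 4, so it has no element of order 4

No, ℤ_2 × ℤ_2 ≇ ℤ_4


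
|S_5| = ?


|S_n| = n! (number of permutations of n symbols)
|S_5| = 5! = 120

|S_5| = 120


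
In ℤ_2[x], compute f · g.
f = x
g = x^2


Expand and collect like terms; reduce coefficients mod 2:
x^0: 0·0 = 0 ≡ 0 (mod 2)
x^1: 0·0 + 1·0 = 0 ≡ 0 (mod 2)
x^2: 0·1 + 1·0 = 0 ≡ 0 (mod 2)
x^3: 1·1 = 1 ≡ 1 (mod 2)
Result: x^3

f · g = x^3


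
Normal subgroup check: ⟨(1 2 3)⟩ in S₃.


H = ⟨(1 2 3)⟩ in S₃
⟨(1 2 3)⟩ has order 3 and index 2 in S₃; index-2 subgroups are normal

Yes, normal subgroup


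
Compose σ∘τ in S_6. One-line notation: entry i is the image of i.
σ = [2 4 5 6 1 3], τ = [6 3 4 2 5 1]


σ∘τ: apply τ first, then σ
1 →τ 6 →σ 3
2 →τ 3 →σ 5
3 →τ 4 →σ 6
4 →τ 2 →σ 4
5 →τ 5 →σ 1
6 →τ 1 →σ 2

σ∘τ = [3 5 6 4 1 2]


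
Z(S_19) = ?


Z(G) = {g ∈ G | gx = xg for all x ∈ G}
S_n is non-abelian for n ≥ 3; Z(S_19) is trivial

Z(S_19) = {e}


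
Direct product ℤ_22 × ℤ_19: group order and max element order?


|ℤ_22 × ℤ_19| = 22 × 19 = 418
Max element order = lcm(22,19) = 418
Cyclic? Yes (gcd=1)

|ℤ_22×ℤ_19| = 418, max element order = 418


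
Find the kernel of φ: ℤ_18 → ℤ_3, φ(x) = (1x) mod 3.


Kernel = preimage of identity
ker(φ) = {x ∈ ℤ_18 : 1x ≡ 0 (mod 3)}. Since 3 | 18, φ is well-defined. The kernel is the cyclic subgroup ⟨3⟩ of ℤ_18 (order 6), i.e. {0, 3, 6, 9, 12, 15}

ker(φ) = {0, 3, 6, 9, 12, 15}


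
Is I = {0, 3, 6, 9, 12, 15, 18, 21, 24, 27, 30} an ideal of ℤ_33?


Check ideal conditions for I = {0, 3, 6, 9, 12, 15, 18, 21, 24, 27, 30} in ℤ_33:
(1) I is an additive subgroup? Yes
(2) For r ∈ ℤ_33 and a ∈ I: r·a ∈ I? Yes

Yes, I is an ideal of ℤ_33


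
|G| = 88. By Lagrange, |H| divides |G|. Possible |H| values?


Lagrange's theorem: |H| divides |G|
|G| = 88
Divisors of 88: 1, 2, 4, 8, 11, 22, 44, 88

Possible subgroup orders: {1, 2, 4, 8, 11, 22, 44, 88}


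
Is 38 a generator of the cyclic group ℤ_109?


g generates ℤ_n iff gcd(g, n) = 1
gcd(38, 109) = 1
Since gcd = 1, 38 is a generator.

Yes, 38 generates ℤ_109


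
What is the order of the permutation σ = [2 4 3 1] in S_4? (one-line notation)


Cycle decomposition: (1 2 4)
Cycle lengths: 3
Order = lcm(3) = 3

ord(σ) = 3


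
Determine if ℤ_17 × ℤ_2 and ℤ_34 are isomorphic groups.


Comparing ℤ_17 × ℤ_2 and ℤ_34:
gcd(17,2) = 1, so ℤ_17 × ℤ_2 ≅ ℤ_34 (CRT)

Yes, ℤ_17 × ℤ_2 ≅ ℤ_34


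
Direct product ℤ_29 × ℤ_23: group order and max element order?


|ℤ_29 × ℤ_23| = 29 × 23 = 667
Max element order = lcm(29,23) = 667
Cyclic? Yes (gcd=1)

|ℤ_29×ℤ_23| = 667, max element order = 667


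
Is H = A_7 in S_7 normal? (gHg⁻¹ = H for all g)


H = A_7 in S_7
A_7 has index 2 in S_7, and every subgroup of index 2 is normal

Yes, normal subgroup


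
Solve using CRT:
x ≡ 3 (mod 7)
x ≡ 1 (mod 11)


m₁ = 7, m₂ = 11, gcd = 1, so CRT applies. M = m₁·m₂ = 77
Let M₁ = M/m₁ = 11, M₂ = M/m₂ = 7
Find y₁ ≡ M₁⁻¹ (mod m₁): 11⁻¹ ≡ 2 (mod 7)
Find y₂ ≡ M₂⁻¹ (mod m₂): 7⁻¹ ≡ 8 (mod 11)
x = a₁·M₁·y₁ + a₂·M₂·y₂ = 3·11·2 + 1·7·8 = 122
Reduce mod 77: x ≡ 45
Check: 45 mod 7 = 3 ✓, 45 mod 11 = 1 ✓

x ≡ 45 (mod 77)


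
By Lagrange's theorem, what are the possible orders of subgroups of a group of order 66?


Lagrange's theorem: |H| divides |G|
|G| = 66
Divisors of 66: 1, 2, 3, 6, 11, 22, 33, 66

Possible subgroup orders: {1, 2, 3, 6, 11, 22, 33, 66}


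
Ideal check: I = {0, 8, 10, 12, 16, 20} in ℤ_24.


Check ideal conditions for I = {0, 8, 10, 12, 16, 20} in ℤ_24:
(1) I is an additive subgroup? No
(2) For r ∈ ℤ_24 and a ∈ I: r·a ∈ I? No  [counterexample: r=3, a=10, r·a mod 24 = 6 ∉ I]

No, I is not an ideal of ℤ_24


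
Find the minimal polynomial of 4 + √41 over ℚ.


Let α = 4 + √41. Then α - 4 = √41, so (α - 4)² = 41, giving α² - 8α - 25 = 0. Degree 2 and α ∉ ℚ, so this is the minimal polynomial.

Minimal polynomial: x² - 8x - 25


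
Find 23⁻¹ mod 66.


Use the extended Euclidean algorithm to write 1 = 23·s + 66·t; then s mod 66 is the inverse.
Euclidean algorithm:
  23 = 0·66 + 23
  66 = 2·23 + 20
  23 = 1·20 + 3
  20 = 6·3 + 2
  3 = 1·2 + 1
  2 = 2·1 + 0
gcd(23,66) = 1
Back-substitution gives: 23·(23) + 66·(-8) = 1
So 23⁻¹ ≡ 23 ≡ 23 (mod 66)
Check: 23 × 23 = 529 ≡ 1 (mod 66) ✓

23⁻¹ ≡ 23 (mod 66)


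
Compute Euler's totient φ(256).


Factor n: 256 = 2^8
φ(n) = n · ∏(1 - 1/p) over distinct primes p | n
φ(256) = 256 · (1 - 1/2) = 128

φ(256) = 128


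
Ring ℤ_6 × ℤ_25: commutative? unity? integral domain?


Direct product ring; commutative with unity (1,1); but (1,0)·(0,1) = (0,0) gives zero divisors, so not an integral domain
Commutative: Yes
Integral domain: No
Has unity: Yes

ℤ_6 × ℤ_25: Commutative=Yes, Unity=Yes


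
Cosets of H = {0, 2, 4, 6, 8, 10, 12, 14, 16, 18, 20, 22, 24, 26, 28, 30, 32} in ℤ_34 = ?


H = {0, 2, 4, 6, 8, 10, 12, 14, 16, 18, 20, 22, 24, 26, 28, 30, 32}, |H| = 17
Number of cosets = |G|/|H| = 34/17 = 2
0 + H = {0, 2, 4, 6, 8, 10, 12, 14, 16, 18, 20, 22, 24, 26, 28, 30, 32}
1 + H = {1, 3, 5, 7, 9, 11, 13, 15, 17, 19, 21, 23, 25, 27, 29, 31, 33}

Cosets: 0+H={0,2,4,6,8,10,12,14,16,18,20,22,24,26,28,30,32}; 1+H={1,3,5,7,9,11,13,15,17,19,21,23,25,27,29,31,33}


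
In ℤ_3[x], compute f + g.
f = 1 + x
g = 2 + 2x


Add coefficients mod 3:
x^0: 1 + 2 = 0 (mod 3)
x^1: 1 + 2 = 0 (mod 3)
Result: 0

f + g = 0


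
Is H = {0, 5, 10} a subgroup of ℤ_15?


Subgroup test for H = {0, 5, 10} in (ℤ_15, +):
(1) 0 ∈ H? Yes
(2) Closure: for all a,b ∈ H, (a+b) mod 15 ∈ H? Yes
(3) Inverses: for all a ∈ H, -a mod 15 ∈ H? Yes

Yes, H is a subgroup of ℤ_15


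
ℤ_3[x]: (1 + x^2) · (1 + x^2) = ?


Expand and collect like terms; reduce coefficients mod 3:
x^0: 1·1 = 1 ≡ 1 (mod 3)
x^1: 1·0 + 0·1 = 0 ≡ 0 (mod 3)
x^2: 1·1 + 0·0 + 1·1 = 2 ≡ 2 (mod 3)
x^3: 0·1 + 1·0 = 0 ≡ 0 (mod 3)
x^4: 1·1 = 1 ≡ 1 (mod 3)
Result: 1 + 2x^2 + x^4

f · g = 1 + 2x^2 + x^4


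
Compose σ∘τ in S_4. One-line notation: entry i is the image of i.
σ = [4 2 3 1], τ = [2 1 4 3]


σ∘τ: apply τ first, then σ
1 →τ 2 →σ 2
2 →τ 1 →σ 4
3 →τ 4 →σ 1
4 →τ 3 →σ 3

σ∘τ = [2 4 1 3]


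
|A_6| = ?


|A_n| = n!/2 (even permutations)
|A_6| = 6!/2 = 720/2 = 360

|A_6| = 360


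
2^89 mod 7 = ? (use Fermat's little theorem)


Fermat's little theorem: if p is prime and gcd(a,p)=1, then a^(p-1) ≡ 1 (mod p)
p = 7 is prime, gcd(2,7) = 1
Reduce exponent: 89 mod 6 = 5
So 2^89 ≡ 2^5 (mod 7)
2^5 mod 7 = 4

2^89 ≡ 4 (mod 7)


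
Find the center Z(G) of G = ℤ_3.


Z(G) = {g ∈ G | gx = xg for all x ∈ G}
ℤ_3 is abelian, so Z(G) = G

Z(ℤ_3) = ℤ_3


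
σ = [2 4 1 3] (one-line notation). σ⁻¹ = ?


To find σ⁻¹, swap domain and range:
σ(1) = 2 → σ⁻¹(2) = 1
σ(2) = 4 → σ⁻¹(4) = 2
σ(3) = 1 → σ⁻¹(1) = 3
σ(4) = 3 → σ⁻¹(3) = 4

σ⁻¹ = [3 1 4 2]


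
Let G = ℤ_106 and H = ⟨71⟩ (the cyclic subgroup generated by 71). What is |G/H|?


|⟨71⟩| = n / gcd(71, 106) = 106 / 1 = 106
H is normal (ℤ_106 is abelian).
|G/H| = |G| / |H| = 106 / 106 = 1

|G/H| = 1


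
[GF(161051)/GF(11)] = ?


GF(161051) = GF(11^5), so the extension degree is 5

[GF(161051)/GF(11)] = 5


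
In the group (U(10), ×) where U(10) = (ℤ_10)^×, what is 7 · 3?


Operation: multiplication mod 10
7 · 3 = (a × b) mod 10 with a = 7, b = 3

7 · 3 = 1


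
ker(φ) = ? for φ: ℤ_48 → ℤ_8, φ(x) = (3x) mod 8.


Kernel = preimage of identity
ker(φ) = {x ∈ ℤ_48 : 3x ≡ 0 (mod 8)}. Since 8 | 48, φ is well-defined. The kernel is the cyclic subgroup ⟨8⟩ of ℤ_48 (order 6), i.e. {0, 8, 16, 24, 32, 40}

ker(φ) = {0, 8, 16, 24, 32, 40}


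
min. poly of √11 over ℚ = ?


√11 satisfies x² - 11 = 0, irreducible over ℚ since 11 is squarefree

Minimal polynomial: x² - 11


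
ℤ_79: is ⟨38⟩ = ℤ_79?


g generates ℤ_n iff gcd(g, n) = 1
gcd(38, 79) = 1
Since gcd = 1, 38 is a generator.

Yes, 38 generates ℤ_79


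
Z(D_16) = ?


Z(G) = {g ∈ G | gx = xg for all x ∈ G}
For even n, Z(D_n) = {e, r^(n/2)}: the 180° rotation r^8 commutes with every reflection and rotation

Z(D_16) = {e, r^8}


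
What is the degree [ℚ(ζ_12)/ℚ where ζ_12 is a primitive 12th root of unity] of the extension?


[ℚ(ζ_n):ℚ] = deg Φ_n(x) = φ(n). Here φ(12) = 4

[ℚ(ζ_12)/ℚ where ζ_12 is a primitive 12th root of unity] = 4


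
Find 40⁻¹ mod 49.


Use the extended Euclidean algorithm to write 1 = 40·s + 49·t; then s mod 49 is the inverse.
Euclidean algorithm:
  40 = 0·49 + 40
  49 = 1·40 + 9
  40 = 4·9 + 4
  9 = 2·4 + 1
  4 = 4·1 + 0
gcd(40,49) = 1
Back-substitution gives: 40·(-11) + 49·(9) = 1
So 40⁻¹ ≡ -11 ≡ 38 (mod 49)
Check: 40 × 38 = 1520 ≡ 1 (mod 49) ✓

40⁻¹ ≡ 38 (mod 49)


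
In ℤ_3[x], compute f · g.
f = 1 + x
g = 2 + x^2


Expand and collect like terms; reduce coefficients mod 3:
x^0: 1·2 = 2 ≡ 2 (mod 3)
x^1: 1·0 + 1·2 = 2 ≡ 2 (mod 3)
x^2: 1·1 + 1·0 = 1 ≡ 1 (mod 3)
x^3: 1·1 = 1 ≡ 1 (mod 3)
Result: 2 + 2x + x^2 + x^3

f · g = 2 + 2x + x^2 + x^3


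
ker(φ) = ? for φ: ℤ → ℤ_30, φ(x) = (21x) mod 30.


Kernel = preimage of identity
ker(φ) = {x ∈ ℤ : 21x ≡ 0 (mod 30)}. gcd(21,30) = 3, so 21x ≡ 0 (mod 30) ⟺ x ≡ 0 (mod 30/3 = 10). Hence ker(φ) = 10ℤ

ker(φ) = 10ℤ


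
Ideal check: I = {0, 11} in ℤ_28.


Check ideal conditions for I = {0, 11} in ℤ_28:
(1) I is an additive subgroup? No
(2) For r ∈ ℤ_28 and a ∈ I: r·a ∈ I? No  [counterexample: r=2, a=11, r·a mod 28 = 22 ∉ I]

No, I is not an ideal of ℤ_28


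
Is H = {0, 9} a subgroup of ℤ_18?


Subgroup test for H = {0, 9} in (ℤ_18, +):
(1) 0 ∈ H? Yes
(2) Closure: for all a,b ∈ H, (a+b) mod 18 ∈ H? Yes
(3) Inverses: for all a ∈ H, -a mod 18 ∈ H? Yes

Yes, H is a subgroup of ℤ_18


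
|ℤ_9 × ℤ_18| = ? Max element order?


|ℤ_9 × ℤ_18| = 9 × 18 = 162
Max element order = lcm(9,18) = 18
Cyclic? No (gcd=9)

|ℤ_9×ℤ_18| = 162, max element order = 18


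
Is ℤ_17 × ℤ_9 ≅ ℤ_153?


Comparing ℤ_17 × ℤ_9 and ℤ_153:
gcd(17,9) = 1, so ℤ_17 × ℤ_9 ≅ ℤ_153 (CRT)

Yes, ℤ_17 × ℤ_9 ≅ ℤ_153


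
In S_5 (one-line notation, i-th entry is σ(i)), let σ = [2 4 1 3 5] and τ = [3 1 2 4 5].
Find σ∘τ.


σ∘τ: apply τ first, then σ
1 →τ 3 →σ 1
2 →τ 1 →σ 2
3 →τ 2 →σ 4
4 →τ 4 →σ 3
5 →τ 5 →σ 5

σ∘τ = [1 2 4 3 5]


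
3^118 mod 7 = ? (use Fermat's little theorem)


Fermat's little theorem: if p is prime and gcd(a,p)=1, then a^(p-1) ≡ 1 (mod p)
p = 7 is prime, gcd(3,7) = 1
Reduce exponent: 118 mod 6 = 4
So 3^118 ≡ 3^4 (mod 7)
3^4 mod 7 = 4

3^118 ≡ 4 (mod 7)


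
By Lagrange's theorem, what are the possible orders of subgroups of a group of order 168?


Lagrange's theorem: |H| divides |G|
|G| = 168
Divisors of 168: 1, 2, 3, 4, 6, 7, 8, 12, 14, 21, 24, 28, 42, 56, 84, 168

Possible subgroup orders: {1, 2, 3, 4, 6, 7, 8, 12, 14, 21, 24, 28, 42, 56, 84, 168}


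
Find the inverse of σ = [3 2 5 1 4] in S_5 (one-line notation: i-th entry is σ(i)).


To find σ⁻¹, swap domain and range:
σ(1) = 3 → σ⁻¹(3) = 1
σ(2) = 2 → σ⁻¹(2) = 2
σ(3) = 5 → σ⁻¹(5) = 3
σ(4) = 1 → σ⁻¹(1) = 4
σ(5) = 4 → σ⁻¹(4) = 5

σ⁻¹ = [4 2 1 5 3]


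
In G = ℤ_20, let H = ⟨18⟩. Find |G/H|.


|⟨18⟩| = n / gcd(18, 20) = 20 / 2 = 10
H is normal (ℤ_20 is abelian).
|G/H| = |G| / |H| = 20 / 10 = 2

|G/H| = 2


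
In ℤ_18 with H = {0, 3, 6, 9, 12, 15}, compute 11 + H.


11 + H = {11 + h (mod 18) : h ∈ H}
11+0=11, 11+3=14, 11+6=17, 11+9=2, 11+12=5, 11+15=8
11 + H = {2, 5, 8, 11, 14, 17} = 2 + H

11 + H = {2, 5, 8, 11, 14, 17}


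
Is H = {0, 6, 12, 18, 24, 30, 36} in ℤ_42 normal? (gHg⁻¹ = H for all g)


H = {0, 6, 12, 18, 24, 30, 36} in ℤ_42
ℤ_42 is abelian; every subgroup of an abelian group is normal

Yes, normal subgroup


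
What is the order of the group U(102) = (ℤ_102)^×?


U(n) is the group of units mod n; |U(n)| = φ(n)
|U(102)| = φ(102) = 32

|U(102) = (ℤ_102)^×| = 32


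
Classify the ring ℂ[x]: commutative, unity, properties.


Polynomial ring over ℂ (an integral domain) is a commutative integral domain with unity 1
Commutative: Yes
Integral domain: Yes
Has unity: Yes

ℂ[x]: Commutative=Yes, Unity=Yes


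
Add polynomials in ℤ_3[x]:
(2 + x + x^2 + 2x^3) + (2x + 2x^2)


Add coefficients mod 3:
x^0: 2 + 0 = 2 (mod 3)
x^1: 1 + 2 = 0 (mod 3)
x^2: 1 + 2 = 0 (mod 3)
x^3: 2 + 0 = 2 (mod 3)
Result: 2 + 2x^3

f + g = 2 + 2x^3


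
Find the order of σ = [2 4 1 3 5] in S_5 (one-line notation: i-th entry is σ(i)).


Cycle decomposition: (1 2 4 3)
Cycle lengths: 4
Order = lcm(4) = 4

ord(σ) = 4


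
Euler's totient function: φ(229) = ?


Factor n: 229 = 229
φ(n) = n · ∏(1 - 1/p) over distinct primes p | n
φ(229) = 229 · (1 - 1/229) = 228

φ(229) = 228


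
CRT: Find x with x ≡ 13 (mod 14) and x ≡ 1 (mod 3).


m₁ = 14, m₂ = 3, gcd = 1, so CRT applies. M = m₁·m₂ = 42
Let M₁ = M/m₁ = 3, M₂ = M/m₂ = 14
Find y₁ ≡ M₁⁻¹ (mod m₁): 3⁻¹ ≡ 5 (mod 14)
Find y₂ ≡ M₂⁻¹ (mod m₂): 14⁻¹ ≡ 2 (mod 3)
x = a₁·M₁·y₁ + a₂·M₂·y₂ = 13·3·5 + 1·14·2 = 223
Reduce mod 42: x ≡ 13
Check: 13 mod 14 = 13 ✓, 13 mod 3 = 1 ✓

x ≡ 13 (mod 42)


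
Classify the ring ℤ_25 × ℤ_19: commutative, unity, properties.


Direct product ring; commutative with unity (1,1); but (1,0)·(0,1) = (0,0) gives zero divisors, so not an integral domain
Commutative: Yes
Integral domain: No
Has unity: Yes

ℤ_25 × ℤ_19: Commutative=Yes, Unity=Yes


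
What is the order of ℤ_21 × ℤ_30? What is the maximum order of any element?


|ℤ_21 × ℤ_30| = 21 × 30 = 630
Max element order = lcm(21,30) = 210
Cyclic? No (gcd=3)

|ℤ_21×ℤ_30| = 630, max element order = 210


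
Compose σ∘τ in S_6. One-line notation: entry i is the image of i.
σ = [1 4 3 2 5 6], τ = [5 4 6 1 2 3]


σ∘τ: apply τ first, then σ
1 →τ 5 →σ 5
2 →τ 4 →σ 2
3 →τ 6 →σ 6
4 →τ 1 →σ 1
5 →τ 2 →σ 4
6 →τ 3 →σ 3

σ∘τ = [5 2 6 1 4 3]


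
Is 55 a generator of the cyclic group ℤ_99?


g generates ℤ_n iff gcd(g, n) = 1
gcd(55, 99) = 11
Since gcd = 11 ≠ 1, ⟨55⟩ has order 9 < 99, so 55 is not a generator.

No, 55 does not generate ℤ_99


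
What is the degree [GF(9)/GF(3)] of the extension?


GF(9) = GF(3^2), so the extension degree is 2

[GF(9)/GF(3)] = 2


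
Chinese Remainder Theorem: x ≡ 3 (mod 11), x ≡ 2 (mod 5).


m₁ = 11, m₂ = 5, gcd = 1, so CRT applies. M = m₁·m₂ = 55
Let M₁ = M/m₁ = 5, M₂ = M/m₂ = 11
Find y₁ ≡ M₁⁻¹ (mod m₁): 5⁻¹ ≡ 9 (mod 11)
Find y₂ ≡ M₂⁻¹ (mod m₂): 11⁻¹ ≡ 1 (mod 5)
x = a₁·M₁·y₁ + a₂·M₂·y₂ = 3·5·9 + 2·11·1 = 157
Reduce mod 55: x ≡ 47
Check: 47 mod 11 = 3 ✓, 47 mod 5 = 2 ✓

x ≡ 47 (mod 55)


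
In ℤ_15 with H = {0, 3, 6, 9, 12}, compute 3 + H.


3 + H = {3 + h (mod 15) : h ∈ H}
3+0=3, 3+3=6, 3+6=9, 3+9=12, 3+12=0
3 + H = {0, 3, 6, 9, 12} = 0 + H

3 + H = {0, 3, 6, 9, 12}


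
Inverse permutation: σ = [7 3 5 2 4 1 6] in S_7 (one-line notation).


To find σ⁻¹, swap domain and range:
σ(1) = 7 → σ⁻¹(7) = 1
σ(2) = 3 → σ⁻¹(3) = 2
σ(3) = 5 → σ⁻¹(5) = 3
σ(4) = 2 → σ⁻¹(2) = 4
σ(5) = 4 → σ⁻¹(4) = 5
σ(6) = 1 → σ⁻¹(1) = 6
σ(7) = 6 → σ⁻¹(6) = 7

σ⁻¹ = [6 4 2 5 3 7 1]


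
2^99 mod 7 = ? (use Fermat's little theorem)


Fermat's little theorem: if p is prime and gcd(a,p)=1, then a^(p-1) ≡ 1 (mod p)
p = 7 is prime, gcd(2,7) = 1
Reduce exponent: 99 mod 6 = 3
So 2^99 ≡ 2^3 (mod 7)
2^3 mod 7 = 1

2^99 ≡ 1 (mod 7)


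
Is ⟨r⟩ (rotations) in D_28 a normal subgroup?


H = ⟨r⟩ (rotations) in D_28
The rotation subgroup ⟨r⟩ has index 2 in D_28, so it is normal

Yes, normal subgroup


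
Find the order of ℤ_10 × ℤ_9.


|A × B| = |A| · |B|
|ℤ_10 × ℤ_9| = 10 × 9 = 90

|ℤ_10 × ℤ_9| = 90


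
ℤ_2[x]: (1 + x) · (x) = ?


Expand and collect like terms; reduce coefficients mod 2:
x^0: 1·0 = 0 ≡ 0 (mod 2)
x^1: 1·1 + 1·0 = 1 ≡ 1 (mod 2)
x^2: 1·1 = 1 ≡ 1 (mod 2)
Result: x + x^2

f · g = x + x^2


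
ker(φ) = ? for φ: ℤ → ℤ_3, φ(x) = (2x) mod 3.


Kernel = preimage of identity
ker(φ) = {x ∈ ℤ : 2x ≡ 0 (mod 3)}. gcd(2,3) = 1, so 2x ≡ 0 (mod 3) ⟺ x ≡ 0 (mod 3/1 = 3). Hence ker(φ) = 3ℤ

ker(φ) = 3ℤ


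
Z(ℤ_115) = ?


Z(G) = {g ∈ G | gx = xg for all x ∈ G}
ℤ_115 is abelian, so Z(G) = G

Z(ℤ_115) = ℤ_115


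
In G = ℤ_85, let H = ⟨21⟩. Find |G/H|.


|⟨21⟩| = n / gcd(21, 85) = 85 / 1 = 85
H is normal (ℤ_85 is abelian).
|G/H| = |G| / |H| = 85 / 85 = 1

|G/H| = 1


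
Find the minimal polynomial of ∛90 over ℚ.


∛90 satisfies x³ - 90 = 0, irreducible over ℚ (no rational root; 90 is not a perfect cube)

Minimal polynomial: x³ - 90


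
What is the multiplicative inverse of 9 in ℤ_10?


Use the extended Euclidean algorithm to write 1 = 9·s + 10·t; then s mod 10 is the inverse.
Euclidean algorithm:
  9 = 0·10 + 9
  10 = 1·9 + 1
  9 = 9·1 + 0
gcd(9,10) = 1
Back-substitution gives: 9·(-1) + 10·(1) = 1
So 9⁻¹ ≡ -1 ≡ 9 (mod 10)
Check: 9 × 9 = 81 ≡ 1 (mod 10) ✓

9⁻¹ ≡ 9 (mod 10)


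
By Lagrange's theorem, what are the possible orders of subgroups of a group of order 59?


Lagrange's theorem: |H| divides |G|
|G| = 59
Divisors of 59: 1, 59

Possible subgroup orders: {1, 59}


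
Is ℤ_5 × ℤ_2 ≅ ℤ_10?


Comparing ℤ_5 × ℤ_2 and ℤ_10:
gcd(5,2) = 1, so ℤ_5 × ℤ_2 ≅ ℤ_10 (CRT)

Yes, ℤ_5 × ℤ_2 ≅ ℤ_10


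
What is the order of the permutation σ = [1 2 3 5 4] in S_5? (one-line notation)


Cycle decomposition: (4 5)
Cycle lengths: 2
Order = lcm(2) = 2

ord(σ) = 2


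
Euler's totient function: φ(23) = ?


φ(n) = count of k ∈ {1,...,n} with gcd(k,n)=1
Coprimes to 23: {1, 2, 3, 4, 5, 6, 7, 8, 9, 10, 11, 12, 13, 14, 15, 16, 17, 18, 19, 20, 21, 22}
Count: 22

φ(23) = 22


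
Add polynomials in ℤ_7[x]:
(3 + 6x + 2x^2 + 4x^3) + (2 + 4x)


Add coefficients mod 7:
x^0: 3 + 2 = 5 (mod 7)
x^1: 6 + 4 = 3 (mod 7)
x^2: 2 + 0 = 2 (mod 7)
x^3: 4 + 0 = 4 (mod 7)
Result: 5 + 3x + 2x^2 + 4x^3

f + g = 5 + 3x + 2x^2 + 4x^3


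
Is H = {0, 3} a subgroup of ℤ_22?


Subgroup test for H = {0, 3} in (ℤ_22, +):
(1) 0 ∈ H? Yes
(2) Closure: for all a,b ∈ H, (a+b) mod 22 ∈ H? No  [counterexample: 3 + 3 = 6 ∉ H]
(3) Inverses: for all a ∈ H, -a mod 22 ∈ H? No

No, H is not a subgroup of ℤ_22


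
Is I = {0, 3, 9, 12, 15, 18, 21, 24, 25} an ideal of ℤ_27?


Check ideal conditions for I = {0, 3, 9, 12, 15, 18, 21, 24, 25} in ℤ_27:
(1) I is an additive subgroup? No
(2) For r ∈ ℤ_27 and a ∈ I: r·a ∈ I? No  [counterexample: r=2, a=3, r·a mod 27 = 6 ∉ I]

No, I is not an ideal of ℤ_27


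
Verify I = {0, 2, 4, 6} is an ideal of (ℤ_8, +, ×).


Check ideal conditions for I = {0, 2, 4, 6} in ℤ_8:
(1) I is an additive subgroup? Yes
(2) For r ∈ ℤ_8 and a ∈ I: r·a ∈ I? Yes

Yes, I is an ideal of ℤ_8


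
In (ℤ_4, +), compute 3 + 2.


Operation: addition mod 4
3 + 2 = (a + b) mod 4 with a = 3, b = 2

3 + 2 = 1


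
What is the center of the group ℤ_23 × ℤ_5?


Z(G) = {g ∈ G | gx = xg for all x ∈ G}
Direct product of abelian groups is abelian, so Z(G) = G

Z(ℤ_23 × ℤ_5) = ℤ_23 × ℤ_5


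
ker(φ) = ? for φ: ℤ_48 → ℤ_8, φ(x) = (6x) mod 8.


Kernel = preimage of identity
ker(φ) = {x ∈ ℤ_48 : 6x ≡ 0 (mod 8)}. Since 8 | 48, φ is well-defined. The kernel is the cyclic subgroup ⟨4⟩ of ℤ_48 (order 12), i.e. {0, 4, 8, 12, 16, 20, 24, 28, 32, 36, 40, 44}

ker(φ) = {0, 4, 8, 12, 16, 20, 24, 28, 32, 36, 40, 44}


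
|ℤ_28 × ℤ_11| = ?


|A × B| = |A| · |B|
|ℤ_28 × ℤ_11| = 28 × 11 = 308

|ℤ_28 × ℤ_11| = 308


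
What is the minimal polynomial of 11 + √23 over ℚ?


Let α = 11 + √23. Then α - 11 = √23, so (α - 11)² = 23, giving α² - 22α + 98 = 0. Degree 2 and α ∉ ℚ, so this is the minimal polynomial.

Minimal polynomial: x² - 22x + 98


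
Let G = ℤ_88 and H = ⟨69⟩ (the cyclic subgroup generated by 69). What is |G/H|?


|⟨69⟩| = n / gcd(69, 88) = 88 / 1 = 88
H is normal (ℤ_88 is abelian).
|G/H| = |G| / |H| = 88 / 88 = 1

|G/H| = 1


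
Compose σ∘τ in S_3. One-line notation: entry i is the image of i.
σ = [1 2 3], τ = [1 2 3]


σ∘τ: apply τ first, then σ
1 →τ 1 →σ 1
2 →τ 2 →σ 2
3 →τ 3 →σ 3

σ∘τ = [1 2 3]


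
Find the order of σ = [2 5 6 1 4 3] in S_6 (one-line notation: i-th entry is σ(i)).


Cycle decomposition: (1 2 5 4) (3 6)
Cycle lengths: 4, 2
Order = lcm(4, 2) = 4

ord(σ) = 4


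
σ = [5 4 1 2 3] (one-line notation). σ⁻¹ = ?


To find σ⁻¹, swap domain and range:
σ(1) = 5 → σ⁻¹(5) = 1
σ(2) = 4 → σ⁻¹(4) = 2
σ(3) = 1 → σ⁻¹(1) = 3
σ(4) = 2 → σ⁻¹(2) = 4
σ(5) = 3 → σ⁻¹(3) = 5

σ⁻¹ = [3 4 5 2 1]


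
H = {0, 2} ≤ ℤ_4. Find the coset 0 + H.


0 + H = {0 + h (mod 4) : h ∈ H}
0+0=0, 0+2=2

0 + H = {0, 2}


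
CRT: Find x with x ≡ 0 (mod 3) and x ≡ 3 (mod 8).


m₁ = 3, m₂ = 8, gcd = 1, so CRT applies. M = m₁·m₂ = 24
Let M₁ = M/m₁ = 8, M₂ = M/m₂ = 3
Find y₁ ≡ M₁⁻¹ (mod m₁): 8⁻¹ ≡ 2 (mod 3)
Find y₂ ≡ M₂⁻¹ (mod m₂): 3⁻¹ ≡ 3 (mod 8)
x = a₁·M₁·y₁ + a₂·M₂·y₂ = 0·8·2 + 3·3·3 = 27
Reduce mod 24: x ≡ 3
Check: 3 mod 3 = 0 ✓, 3 mod 8 = 3 ✓

x ≡ 3 (mod 24)


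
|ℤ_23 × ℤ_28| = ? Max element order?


|ℤ_23 × ℤ_28| = 23 × 28 = 644
Max element order = lcm(23,28) = 644
Cyclic? Yes (gcd=1)

|ℤ_23×ℤ_28| = 644, max element order = 644


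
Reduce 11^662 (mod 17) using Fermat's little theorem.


Fermat's little theorem: if p is prime and gcd(a,p)=1, then a^(p-1) ≡ 1 (mod p)
p = 17 is prime, gcd(11,17) = 1
Reduce exponent: 662 mod 16 = 6
So 11^662 ≡ 11^6 (mod 17)
11^6 mod 17 = 8

11^662 ≡ 8 (mod 17)


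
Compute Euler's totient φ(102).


Factor n: 102 = 2 × 3 × 17
φ(n) = n · ∏(1 - 1/p) over distinct primes p | n
φ(102) = 102 · (1 - 1/2) · (1 - 1/3) · (1 - 1/17) = 32

φ(102) = 32


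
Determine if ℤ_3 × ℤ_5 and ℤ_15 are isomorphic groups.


Comparing ℤ_3 × ℤ_5 and ℤ_15:
gcd(3,5) = 1, so ℤ_3 × ℤ_5 ≅ ℤ_15 (CRT)

Yes, ℤ_3 × ℤ_5 ≅ ℤ_15


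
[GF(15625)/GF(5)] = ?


GF(15625) = GF(5^6), so the extension degree is 6

[GF(15625)/GF(5)] = 6


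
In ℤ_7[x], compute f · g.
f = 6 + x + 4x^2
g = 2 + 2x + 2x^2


Expand and collect like terms; reduce coefficients mod 7:
x^0: 6·2 = 12 ≡ 5 (mod 7)
x^1: 6·2 + 1·2 = 14 ≡ 0 (mod 7)
x^2: 6·2 + 1·2 + 4·2 = 22 ≡ 1 (mod 7)
x^3: 1·2 + 4·2 = 10 ≡ 3 (mod 7)
x^4: 4·2 = 8 ≡ 1 (mod 7)
Result: 5 + x^2 + 3x^3 + x^4

f · g = 5 + x^2 + 3x^3 + x^4


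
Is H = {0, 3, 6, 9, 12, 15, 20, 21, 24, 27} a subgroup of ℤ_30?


Subgroup test for H = {0, 3, 6, 9, 12, 15, 20, 21, 24, 27} in (ℤ_30, +):
(1) 0 ∈ H? Yes
(2) Closure: for all a,b ∈ H, (a+b) mod 30 ∈ H? No  [counterexample: 3 + 15 = 18 ∉ H]
(3) Inverses: for all a ∈ H, -a mod 30 ∈ H? No

No, H is not a subgroup of ℤ_30


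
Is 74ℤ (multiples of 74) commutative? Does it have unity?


74ℤ is a commutative ring under +,× but has no multiplicative identity (1 ∉ 74ℤ); it has no zero divisors, but without unity it is not an integral domain
Commutative: Yes
Integral domain: No
Has unity: No

74ℤ (multiples of 74): Commutative=Yes, Unity=No


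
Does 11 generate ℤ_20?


g generates ℤ_n iff gcd(g, n) = 1
gcd(11, 20) = 1
Since gcd = 1, 11 is a generator.

Yes, 11 generates ℤ_20


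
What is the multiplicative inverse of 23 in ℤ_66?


Use the extended Euclidean algorithm to write 1 = 23·s + 66·t; then s mod 66 is the inverse.
Euclidean algorithm:
  23 = 0·66 + 23
  66 = 2·23 + 20
  23 = 1·20 + 3
  20 = 6·3 + 2
  3 = 1·2 + 1
  2 = 2·1 + 0
gcd(23,66) = 1
Back-substitution gives: 23·(23) + 66·(-8) = 1
So 23⁻¹ ≡ 23 ≡ 23 (mod 66)
Check: 23 × 23 = 529 ≡ 1 (mod 66) ✓

23⁻¹ ≡ 23 (mod 66)
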